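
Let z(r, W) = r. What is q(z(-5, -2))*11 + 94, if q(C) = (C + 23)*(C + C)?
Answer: -1886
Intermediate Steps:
q(C) = 2*C*(23 + C) (q(C) = (23 + C)*(2*C) = 2*C*(23 + C))
q(z(-5, -2))*11 + 94 = (2*(-5)*(23 - 5))*11 + 94 = (2*(-5)*18)*11 + 94 = -180*11 + 94 = -1980 + 94 = -1886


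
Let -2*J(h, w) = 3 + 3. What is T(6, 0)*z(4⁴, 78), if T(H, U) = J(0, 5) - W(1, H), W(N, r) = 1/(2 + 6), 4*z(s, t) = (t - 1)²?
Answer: -148225/32 ≈ -4632.0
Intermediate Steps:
z(s, t) = (-1 + t)²/4 (z(s, t) = (t - 1)²/4 = (-1 + t)²/4)
W(N, r) = ⅛ (W(N, r) = 1/8 = ⅛)
J(h, w) = -3 (J(h, w) = -(3 + 3)/2 = -½*6 = -3)
T(H, U) = -25/8 (T(H, U) = -3 - 1*⅛ = -3 - ⅛ = -25/8)
T(6, 0)*z(4⁴, 78) = -25*(-1 + 78)²/32 = -25*77²/32 = -25*5929/32 = -25/8*5929/4 = -148225/32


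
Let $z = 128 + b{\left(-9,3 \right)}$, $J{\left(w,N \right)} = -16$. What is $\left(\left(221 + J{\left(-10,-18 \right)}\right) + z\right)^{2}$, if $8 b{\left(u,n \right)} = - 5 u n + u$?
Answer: $\frac{1946025}{16} \approx 1.2163 \cdot 10^{5}$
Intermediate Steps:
$b{\left(u,n \right)} = \frac{u}{8} - \frac{5 n u}{8}$ ($b{\left(u,n \right)} = \frac{- 5 u n + u}{8} = \frac{- 5 n u + u}{8} = \frac{u - 5 n u}{8} = \frac{u}{8} - \frac{5 n u}{8}$)
$z = \frac{575}{4}$ ($z = 128 + \frac{1}{8} \left(-9\right) \left(1 - 15\right) = 128 + \frac{1}{8} \left(-9\right) \left(-14\right) = 128 + \frac{63}{4} = \frac{575}{4} \approx 143.75$)
$\left(\left(221 + J{\left(-10,-18 \right)}\right) + z\right)^{2} = \left(\left(221 - 16\right) + \frac{575}{4}\right)^{2} = \left(205 + \frac{575}{4}\right)^{2} = \left(\frac{1395}{4}\right)^{2} = \frac{1946025}{16}$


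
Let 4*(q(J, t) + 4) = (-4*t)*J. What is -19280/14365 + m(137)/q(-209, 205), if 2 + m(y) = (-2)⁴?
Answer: -165154674/123082193 ≈ -1.3418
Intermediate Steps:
m(y) = 14 (m(y) = -2 + (-2)⁴ = -2 + 16 = 14)
q(J, t) = -4 - J*t (q(J, t) = -4 + ((-4*t)*J)/4 = -4 + (-4*J*t)/4 = -4 - J*t)
-19280/14365 + m(137)/q(-209, 205) = -19280/14365 + 14/(-4 - 1*(-209)*205) = -19280*1/14365 + 14/(-4 + 42845) = -3856/2873 + 14/42841 = -165154674/123082193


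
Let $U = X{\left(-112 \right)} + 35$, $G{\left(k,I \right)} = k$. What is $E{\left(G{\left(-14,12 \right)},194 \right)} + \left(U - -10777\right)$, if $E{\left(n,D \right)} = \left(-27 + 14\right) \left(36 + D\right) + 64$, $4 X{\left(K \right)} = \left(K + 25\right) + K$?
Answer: $\frac{31345}{4} \approx 7836.3$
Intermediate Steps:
$X{\left(K \right)} = \frac{25}{4} + \frac{K}{2}$ ($X{\left(K \right)} = \frac{\left(K + 25\right) + K}{4} = \frac{\left(25 + K\right) + K}{4} = \frac{25 + 2 K}{4} = \frac{25}{4} + \frac{K}{2}$)
$U = - \frac{59}{4}$ ($U = \left(\frac{25}{4} + \frac{1}{2} \left(-112\right)\right) + 35 = \left(\frac{25}{4} - 56\right) + 35 = - \frac{199}{4} + 35 = - \frac{59}{4} \approx -14.75$)
$E{\left(n,D \right)} = -404 - 13 D$ ($E{\left(n,D \right)} = - 13 \left(36 + D\right) + 64 = \left(-468 - 13 D\right) + 64 = -404 - 13 D$)
$E{\left(G{\left(-14,12 \right)},194 \right)} + \left(U - -10777\right) = \left(-404 - 2522\right) - - \frac{43049}{4} = \left(-404 - 2522\right) + \left(- \frac{59}{4} + 10777\right) = -2926 + \frac{43049}{4} = \frac{31345}{4}$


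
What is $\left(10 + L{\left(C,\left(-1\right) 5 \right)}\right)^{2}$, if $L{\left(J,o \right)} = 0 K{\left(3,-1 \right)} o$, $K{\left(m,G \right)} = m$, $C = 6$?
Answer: $100$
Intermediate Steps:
$L{\left(J,o \right)} = 0$ ($L{\left(J,o \right)} = 0 \cdot 3 o = 0 o = 0$)
$\left(10 + L{\left(C,\left(-1\right) 5 \right)}\right)^{2} = \left(10 + 0\right)^{2} = 10^{2} = 100$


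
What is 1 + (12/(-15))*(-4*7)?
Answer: 117/5 ≈ 23.400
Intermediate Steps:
1 + (12/(-15))*(-4*7) = 1 + (12*(-1/15))*(-28) = 1 - ⅘*(-28) = 1 + 112/5 = 117/5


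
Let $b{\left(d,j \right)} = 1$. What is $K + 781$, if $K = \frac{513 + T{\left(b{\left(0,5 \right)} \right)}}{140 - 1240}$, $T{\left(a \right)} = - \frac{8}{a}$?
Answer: $\frac{171719}{220} \approx 780.54$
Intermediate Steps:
$K = - \frac{101}{220}$ ($K = \frac{513 - \frac{8}{1}}{140 - 1240} = \frac{513 - 8}{-1100} = \left(513 - 8\right) \left(- \frac{1}{1100}\right) = 505 \left(- \frac{1}{1100}\right) = - \frac{101}{220} \approx -0.45909$)
$K + 781 = - \frac{101}{220} + 781 = \frac{171719}{220}$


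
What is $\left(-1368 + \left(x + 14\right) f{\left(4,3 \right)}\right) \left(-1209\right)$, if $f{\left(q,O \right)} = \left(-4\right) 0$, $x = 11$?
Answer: $1653912$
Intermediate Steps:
$f{\left(q,O \right)} = 0$
$\left(-1368 + \left(x + 14\right) f{\left(4,3 \right)}\right) \left(-1209\right) = \left(-1368 + \left(11 + 14\right) 0\right) \left(-1209\right) = \left(-1368 + 25 \cdot 0\right) \left(-1209\right) = \left(-1368 + 0\right) \left(-1209\right) = \left(-1368\right) \left(-1209\right) = 1653912$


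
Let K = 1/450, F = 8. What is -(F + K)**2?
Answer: -12967201/202500 ≈ -64.036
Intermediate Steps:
K = 1/450 ≈ 0.0022222
-(F + K)**2 = -(8 + 1/450)**2 = -(3601/450)**2 = -1*12967201/202500 = -12967201/202500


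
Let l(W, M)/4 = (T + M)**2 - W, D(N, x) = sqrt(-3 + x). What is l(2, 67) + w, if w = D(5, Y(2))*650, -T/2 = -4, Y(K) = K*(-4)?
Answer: 22492 + 650*I*sqrt(11) ≈ 22492.0 + 2155.8*I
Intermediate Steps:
Y(K) = -4*K
T = 8 (T = -2*(-4) = 8)
w = 650*I*sqrt(11) (w = sqrt(-3 - 4*2)*650 = sqrt(-3 - 8)*650 = sqrt(-11)*650 = (I*sqrt(11))*650 = 650*I*sqrt(11) ≈ 2155.8*I)
l(W, M) = -4*W + 4*(8 + M)**2 (l(W, M) = 4*((8 + M)**2 - W) = -4*W + 4*(8 + M)**2)
l(2, 67) + w = (-4*2 + 4*(8 + 67)**2) + 650*I*sqrt(11) = (-8 + 4*75**2) + 650*I*sqrt(11) = (-8 + 4*5625) + 650*I*sqrt(11) = (-8 + 22500) + 650*I*sqrt(11) = 22492 + 650*I*sqrt(11)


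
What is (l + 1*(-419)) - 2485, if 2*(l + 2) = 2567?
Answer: -3245/2 ≈ -1622.5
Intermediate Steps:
l = 2563/2 (l = -2 + (½)*2567 = -2 + 2567/2 = 2563/2 ≈ 1281.5)
(l + 1*(-419)) - 2485 = (2563/2 + 1*(-419)) - 2485 = (2563/2 - 419) - 2485 = 1725/2 - 2485 = -3245/2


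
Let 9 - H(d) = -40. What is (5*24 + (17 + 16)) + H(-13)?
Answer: 202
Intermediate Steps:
H(d) = 49 (H(d) = 9 - 1*(-40) = 9 + 40 = 49)
(5*24 + (17 + 16)) + H(-13) = (5*24 + (17 + 16)) + 49 = (120 + 33) + 49 = 153 + 49 = 202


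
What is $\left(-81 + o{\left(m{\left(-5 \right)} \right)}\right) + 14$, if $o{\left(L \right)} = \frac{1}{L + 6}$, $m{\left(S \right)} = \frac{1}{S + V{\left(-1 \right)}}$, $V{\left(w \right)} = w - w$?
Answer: $- \frac{1938}{29} \approx -66.828$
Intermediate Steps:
$V{\left(w \right)} = 0$
$m{\left(S \right)} = \frac{1}{S}$ ($m{\left(S \right)} = \frac{1}{S + 0} = \frac{1}{S}$)
$o{\left(L \right)} = \frac{1}{6 + L}$
$\left(-81 + o{\left(m{\left(-5 \right)} \right)}\right) + 14 = \left(-81 + \frac{1}{6 + \frac{1}{-5}}\right) + 14 = \left(-81 + \frac{1}{6 - \frac{1}{5}}\right) + 14 = \left(-81 + \frac{1}{\frac{29}{5}}\right) + 14 = \left(-81 + \frac{5}{29}\right) + 14 = - \frac{2344}{29} + 14 = - \frac{1938}{29}$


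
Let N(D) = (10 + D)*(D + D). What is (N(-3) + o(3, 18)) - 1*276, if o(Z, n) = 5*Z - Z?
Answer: -306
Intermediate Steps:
N(D) = 2*D*(10 + D) (N(D) = (10 + D)*(2*D) = 2*D*(10 + D))
o(Z, n) = 4*Z
(N(-3) + o(3, 18)) - 1*276 = (2*(-3)*(10 - 3) + 4*3) - 1*276 = (2*(-3)*7 + 12) - 276 = (-42 + 12) - 276 = -30 - 276 = -306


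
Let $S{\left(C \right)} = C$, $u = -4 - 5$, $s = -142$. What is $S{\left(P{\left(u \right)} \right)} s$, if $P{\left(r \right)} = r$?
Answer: $1278$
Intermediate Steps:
$u = -9$
$S{\left(P{\left(u \right)} \right)} s = \left(-9\right) \left(-142\right) = 1278$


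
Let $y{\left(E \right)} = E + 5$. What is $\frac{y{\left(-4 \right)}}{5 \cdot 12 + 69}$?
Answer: $\frac{1}{129} \approx 0.0077519$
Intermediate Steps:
$y{\left(E \right)} = 5 + E$
$\frac{y{\left(-4 \right)}}{5 \cdot 12 + 69} = \frac{5 - 4}{5 \cdot 12 + 69} = \frac{1}{60 + 69} \cdot 1 = \frac{1}{129} \cdot 1 = \frac{1}{129}$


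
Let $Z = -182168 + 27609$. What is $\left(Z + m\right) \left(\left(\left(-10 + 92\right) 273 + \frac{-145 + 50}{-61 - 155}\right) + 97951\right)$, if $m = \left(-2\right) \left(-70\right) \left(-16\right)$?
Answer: $- \frac{4075658688713}{216} \approx -1.8869 \cdot 10^{10}$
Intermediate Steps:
$m = -2240$ ($m = 140 \left(-16\right) = -2240$)
$Z = -154559$
$\left(Z + m\right) \left(\left(\left(-10 + 92\right) 273 + \frac{-145 + 50}{-61 - 155}\right) + 97951\right) = \left(-154559 - 2240\right) \left(\left(\left(-10 + 92\right) 273 + \frac{-145 + 50}{-61 - 155}\right) + 97951\right) = - 156799 \left(\left(82 \cdot 273 - \frac{95}{-216}\right) + 97951\right) = - 156799 \left(\left(22386 - - \frac{95}{216}\right) + 97951\right) = - 156799 \left(\left(22386 + \frac{95}{216}\right) + 97951\right) = - 156799 \left(\frac{4835471}{216} + 97951\right) = \left(-156799\right) \frac{25992887}{216} = - \frac{4075658688713}{216}$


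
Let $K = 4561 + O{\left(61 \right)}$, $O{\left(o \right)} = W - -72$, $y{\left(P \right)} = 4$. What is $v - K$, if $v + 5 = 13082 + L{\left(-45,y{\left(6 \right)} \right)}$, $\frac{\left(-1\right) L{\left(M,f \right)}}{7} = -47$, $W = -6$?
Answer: $8779$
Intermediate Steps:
$L{\left(M,f \right)} = 329$ ($L{\left(M,f \right)} = \left(-7\right) \left(-47\right) = 329$)
$O{\left(o \right)} = 66$ ($O{\left(o \right)} = -6 - -72 = -6 + 72 = 66$)
$K = 4627$ ($K = 4561 + 66 = 4627$)
$v = 13406$ ($v = -5 + \left(13082 + 329\right) = -5 + 13411 = 13406$)
$v - K = 13406 - 4627 = 8779$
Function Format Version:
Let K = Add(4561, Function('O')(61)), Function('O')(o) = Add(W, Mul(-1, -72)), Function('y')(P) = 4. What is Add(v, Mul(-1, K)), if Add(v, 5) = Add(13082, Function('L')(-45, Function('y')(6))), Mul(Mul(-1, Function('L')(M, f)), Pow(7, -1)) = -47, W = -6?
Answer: 8779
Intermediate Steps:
Function('L')(M, f) = 329 (Function('L')(M, f) = Mul(-7, -47) = 329)
Function('O')(o) = 66 (Function('O')(o) = Add(-6, Mul(-1, -72)) = Add(-6, 72) = 66)
K = 4627 (K = Add(4561, 66) = 4627)
v = 13406 (v = Add(-5, Add(13082, 329)) = Add(-5, 13411) = 13406)
Add(v, Mul(-1, K)) = Add(13406, Mul(-1, 4627)) = Add(13406, -4627) = 8779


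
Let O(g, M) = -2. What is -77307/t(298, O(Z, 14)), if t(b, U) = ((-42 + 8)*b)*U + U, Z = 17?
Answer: -25769/6754 ≈ -3.8154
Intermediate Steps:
t(b, U) = U - 34*U*b (t(b, U) = (-34*b)*U + U = -34*U*b + U = U - 34*U*b)
-77307/t(298, O(Z, 14)) = -77307*(-1/(2*(1 - 34*298))) = -77307*(-1/(2*(1 - 10132))) = -77307/((-2*(-10131))) = -77307/20262 = -77307*1/20262 = -25769/6754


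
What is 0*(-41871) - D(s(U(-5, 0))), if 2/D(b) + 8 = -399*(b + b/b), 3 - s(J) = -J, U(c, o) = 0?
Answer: 1/802 ≈ 0.0012469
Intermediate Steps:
s(J) = 3 + J (s(J) = 3 - (-1)*J = 3 + J)
D(b) = 2/(-407 - 399*b) (D(b) = 2/(-8 - 399*(b + b/b)) = 2/(-8 - 399*(b + 1)) = 2/(-8 - 399*(1 + b)) = 2/(-8 + (-399 - 399*b)) = 2/(-407 - 399*b))
0*(-41871) - D(s(U(-5, 0))) = 0*(-41871) - (-2)/(407 + 399*(3 + 0)) = 0 - (-2)/(407 + 399*3) = 0 - (-2)/(407 + 1197) = 0 - (-2)/1604 = 0 - 1*(-1/802) = 0 + 1/802 = 1/802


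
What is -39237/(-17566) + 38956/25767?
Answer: 1695320875/452623122 ≈ 3.7455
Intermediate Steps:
-39237/(-17566) + 38956/25767 = -39237*(-1/17566) + 38956*(1/25767) = 39237/17566 + 38956/25767 = 1695320875/452623122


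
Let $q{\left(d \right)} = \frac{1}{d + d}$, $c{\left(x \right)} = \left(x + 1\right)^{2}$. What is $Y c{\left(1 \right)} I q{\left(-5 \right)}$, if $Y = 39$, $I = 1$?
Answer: $- \frac{78}{5} \approx -15.6$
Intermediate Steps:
$c{\left(x \right)} = \left(1 + x\right)^{2}$
$q{\left(d \right)} = \frac{1}{2 d}$
$Y c{\left(1 \right)} I q{\left(-5 \right)} = 39 \left(1 + 1\right)^{2} \cdot 1 \frac{1}{2 \left(-5\right)} = 39 \cdot 2^{2} \cdot 1 \cdot \frac{1}{2} \left(- \frac{1}{5}\right) = 39 \cdot 4 \cdot 1 \left(- \frac{1}{10}\right) = 39 \cdot 4 \left(- \frac{1}{10}\right) = 156 \left(- \frac{1}{10}\right) = - \frac{78}{5}$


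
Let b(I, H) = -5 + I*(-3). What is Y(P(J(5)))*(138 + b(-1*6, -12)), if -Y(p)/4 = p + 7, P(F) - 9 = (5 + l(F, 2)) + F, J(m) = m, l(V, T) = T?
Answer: -16912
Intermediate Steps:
b(I, H) = -5 - 3*I
P(F) = 16 + F (P(F) = 9 + ((5 + 2) + F) = 9 + (7 + F) = 16 + F)
Y(p) = -28 - 4*p (Y(p) = -4*(p + 7) = -4*(7 + p) = -28 - 4*p)
Y(P(J(5)))*(138 + b(-1*6, -12)) = (-28 - 4*(16 + 5))*(138 + (-5 - (-3)*6)) = (-28 - 4*21)*(138 + (-5 - 3*(-6))) = (-28 - 84)*(138 + (-5 + 18)) = -112*(138 + 13) = -112*151 = -16912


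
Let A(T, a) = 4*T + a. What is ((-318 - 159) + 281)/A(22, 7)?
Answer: -196/95 ≈ -2.0632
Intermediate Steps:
A(T, a) = a + 4*T
((-318 - 159) + 281)/A(22, 7) = ((-318 - 159) + 281)/(7 + 4*22) = (-477 + 281)/(7 + 88) = -196/95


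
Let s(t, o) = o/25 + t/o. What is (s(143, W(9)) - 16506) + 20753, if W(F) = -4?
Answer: 421109/100 ≈ 4211.1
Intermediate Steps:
s(t, o) = o/25 + t/o (s(t, o) = o*(1/25) + t/o = o/25 + t/o)
(s(143, W(9)) - 16506) + 20753 = (((1/25)*(-4) + 143/(-4)) - 16506) + 20753 = ((-4/25 + 143*(-1/4)) - 16506) + 20753 = ((-4/25 - 143/4) - 16506) + 20753 = (-3591/100 - 16506) + 20753 = -1654191/100 + 20753 = 421109/100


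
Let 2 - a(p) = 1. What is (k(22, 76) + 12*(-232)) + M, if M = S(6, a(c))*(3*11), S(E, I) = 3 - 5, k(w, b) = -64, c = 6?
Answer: -2914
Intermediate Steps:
a(p) = 1 (a(p) = 2 - 1*1 = 2 - 1 = 1)
S(E, I) = -2
M = -66 (M = -6*11 = -2*33 = -66)
(k(22, 76) + 12*(-232)) + M = (-64 + 12*(-232)) - 66 = (-64 - 2784) - 66 = -2848 - 66 = -2914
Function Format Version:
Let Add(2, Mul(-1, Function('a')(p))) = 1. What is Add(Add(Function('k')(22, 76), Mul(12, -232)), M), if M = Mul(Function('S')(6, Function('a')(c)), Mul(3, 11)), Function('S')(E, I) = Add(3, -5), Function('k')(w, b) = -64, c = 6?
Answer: -2914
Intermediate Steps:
Function('a')(p) = 1 (Function('a')(p) = Add(2, Mul(-1, 1)) = Add(2, -1) = 1)
Function('S')(E, I) = -2
M = -66 (M = Mul(-2, Mul(3, 11)) = Mul(-2, 33) = -66)
Add(Add(Function('k')(22, 76), Mul(12, -232)), M) = Add(Add(-64, Mul(12, -232)), -66) = Add(Add(-64, -2784), -66) = Add(-2848, -66) = -2914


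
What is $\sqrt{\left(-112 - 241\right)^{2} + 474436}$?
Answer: $\sqrt{599045} \approx 773.98$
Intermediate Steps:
$\sqrt{\left(-112 - 241\right)^{2} + 474436} = \sqrt{\left(-353\right)^{2} + 474436} = \sqrt{124609 + 474436} = \sqrt{599045}$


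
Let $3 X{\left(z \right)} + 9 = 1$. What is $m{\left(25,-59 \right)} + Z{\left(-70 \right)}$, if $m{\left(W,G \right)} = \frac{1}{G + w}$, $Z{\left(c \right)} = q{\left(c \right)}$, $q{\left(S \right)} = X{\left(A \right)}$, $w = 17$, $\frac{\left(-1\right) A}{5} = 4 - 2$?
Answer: $- \frac{113}{42} \approx -2.6905$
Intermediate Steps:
$A = -10$ ($A = - 5 \left(4 - 2\right) = \left(-5\right) 2 = -10$)
$X{\left(z \right)} = - \frac{8}{3}$ ($X{\left(z \right)} = -3 + \frac{1}{3} \cdot 1 = -3 + \frac{1}{3} = - \frac{8}{3}$)
$q{\left(S \right)} = - \frac{8}{3}$
$Z{\left(c \right)} = - \frac{8}{3}$
$m{\left(W,G \right)} = \frac{1}{17 + G}$ ($m{\left(W,G \right)} = \frac{1}{G + 17} = \frac{1}{17 + G}$)
$m{\left(25,-59 \right)} + Z{\left(-70 \right)} = \frac{1}{17 - 59} - \frac{8}{3} = \frac{1}{-42} - \frac{8}{3} = - \frac{1}{42} - \frac{8}{3} = - \frac{113}{42}$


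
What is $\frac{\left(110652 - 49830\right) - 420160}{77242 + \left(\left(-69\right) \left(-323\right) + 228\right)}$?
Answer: $- \frac{51334}{14251} \approx -3.6021$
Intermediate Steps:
$\frac{\left(110652 - 49830\right) - 420160}{77242 + \left(\left(-69\right) \left(-323\right) + 228\right)} = \frac{60822 - 420160}{77242 + \left(22287 + 228\right)} = - \frac{359338}{77242 + 22515} = - \frac{359338}{99757} = \left(-359338\right) \frac{1}{99757} = - \frac{51334}{14251}$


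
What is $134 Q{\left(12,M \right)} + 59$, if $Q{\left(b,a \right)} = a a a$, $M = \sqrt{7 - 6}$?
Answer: $193$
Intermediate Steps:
$M = 1$ ($M = \sqrt{1} = 1$)
$Q{\left(b,a \right)} = a^{3}$ ($Q{\left(b,a \right)} = a^{2} a = a^{3}$)
$134 Q{\left(12,M \right)} + 59 = 134 \cdot 1^{3} + 59 = 134 \cdot 1 + 59 = 134 + 59 = 193$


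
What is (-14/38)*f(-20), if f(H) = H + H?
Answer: 280/19 ≈ 14.737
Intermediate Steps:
f(H) = 2*H
(-14/38)*f(-20) = (-14/38)*(2*(-20)) = -14*1/38*(-40) = -7/19*(-40) = 280/19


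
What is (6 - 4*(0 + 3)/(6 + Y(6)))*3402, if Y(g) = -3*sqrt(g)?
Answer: 34020 + 6804*sqrt(6) ≈ 50686.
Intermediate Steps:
(6 - 4*(0 + 3)/(6 + Y(6)))*3402 = (6 - 4*(0 + 3)/(6 - 3*sqrt(6)))*3402 = (6 - 12/(6 - 3*sqrt(6)))*3402 = 20412 - 40824/(6 - 3*sqrt(6))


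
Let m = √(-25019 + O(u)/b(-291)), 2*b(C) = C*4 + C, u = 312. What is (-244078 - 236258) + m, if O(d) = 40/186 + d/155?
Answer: -480336 + I*√50900186614979/45105 ≈ -4.8034e+5 + 158.17*I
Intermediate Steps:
O(d) = 20/93 + d/155 (O(d) = 40*(1/186) + d*(1/155) = 20/93 + d/155)
b(C) = 5*C/2 (b(C) = (C*4 + C)/2 = (4*C + C)/2 = (5*C)/2 = 5*C/2)
m = I*√50900186614979/45105 (m = √(-25019 + (20/93 + (1/155)*312)/(((5/2)*(-291)))) = √(-25019 + (20/93 + 312/155)/(-1455/2)) = √(-25019 + (1036/465)*(-2/1455)) = √(-25019 - 2072/676575) = √(-16927231997/676575) = I*√50900186614979/45105 ≈ 158.17*I)
(-244078 - 236258) + m = (-244078 - 236258) + I*√50900186614979/45105 = -480336 + I*√50900186614979/45105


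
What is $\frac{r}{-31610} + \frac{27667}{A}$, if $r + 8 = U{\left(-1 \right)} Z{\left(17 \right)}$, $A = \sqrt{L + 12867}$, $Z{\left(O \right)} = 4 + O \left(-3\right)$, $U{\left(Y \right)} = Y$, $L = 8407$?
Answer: $- \frac{39}{31610} + \frac{27667 \sqrt{21274}}{21274} \approx 189.69$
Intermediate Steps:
$Z{\left(O \right)} = 4 - 3 O$
$A = \sqrt{21274}$ ($A = \sqrt{8407 + 12867} = \sqrt{21274} \approx 145.86$)
$r = 39$ ($r = -8 - \left(4 - 51\right) = -8 - -47 = -8 + 47 = 39$)
$\frac{r}{-31610} + \frac{27667}{A} = \frac{39}{-31610} + \frac{27667}{\sqrt{21274}} = 39 \left(- \frac{1}{31610}\right) + 27667 \frac{\sqrt{21274}}{21274} = - \frac{39}{31610} + \frac{27667 \sqrt{21274}}{21274}$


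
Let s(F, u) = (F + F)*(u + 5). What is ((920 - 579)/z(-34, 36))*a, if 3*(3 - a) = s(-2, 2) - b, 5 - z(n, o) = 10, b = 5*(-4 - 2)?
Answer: -2387/15 ≈ -159.13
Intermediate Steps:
b = -30 (b = 5*(-6) = -30)
z(n, o) = -5 (z(n, o) = 5 - 1*10 = 5 - 10 = -5)
s(F, u) = 2*F*(5 + u) (s(F, u) = (2*F)*(5 + u) = 2*F*(5 + u))
a = 7/3 (a = 3 - (2*(-2)*(5 + 2) - 1*(-30))/3 = 3 - (2*(-2)*7 + 30)/3 = 3 - (-28 + 30)/3 = 3 - ⅓*2 = 3 - ⅔ = 7/3 ≈ 2.3333)
((920 - 579)/z(-34, 36))*a = ((920 - 579)/(-5))*(7/3) = (341*(-⅕))*(7/3) = -341/5*7/3 = -2387/15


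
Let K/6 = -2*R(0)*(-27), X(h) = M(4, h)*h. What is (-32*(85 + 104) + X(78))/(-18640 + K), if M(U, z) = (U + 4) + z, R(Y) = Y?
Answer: -33/932 ≈ -0.035408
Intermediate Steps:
M(U, z) = 4 + U + z (M(U, z) = (4 + U) + z = 4 + U + z)
X(h) = h*(8 + h) (X(h) = (4 + 4 + h)*h = (8 + h)*h = h*(8 + h))
K = 0 (K = 6*(-2*0*(-27)) = 6*(0*(-27)) = 6*0 = 0)
(-32*(85 + 104) + X(78))/(-18640 + K) = (-32*(85 + 104) + 78*(8 + 78))/(-18640 + 0) = (-32*189 + 78*86)/(-18640) = (-6048 + 6708)*(-1/18640) = 660*(-1/18640) = -33/932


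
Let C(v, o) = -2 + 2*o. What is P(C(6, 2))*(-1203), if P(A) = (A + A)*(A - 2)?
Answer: 0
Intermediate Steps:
P(A) = 2*A*(-2 + A) (P(A) = (2*A)*(-2 + A) = 2*A*(-2 + A))
P(C(6, 2))*(-1203) = (2*(-2 + 2*2)*(-2 + (-2 + 2*2)))*(-1203) = (2*(-2 + 4)*(-2 + (-2 + 4)))*(-1203) = (2*2*(-2 + 2))*(-1203) = (2*2*0)*(-1203) = 0*(-1203) = 0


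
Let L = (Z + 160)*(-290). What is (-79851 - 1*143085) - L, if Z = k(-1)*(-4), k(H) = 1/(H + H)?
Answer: -175956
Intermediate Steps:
k(H) = 1/(2*H)
Z = 2 (Z = ((½)/(-1))*(-4) = ((½)*(-1))*(-4) = -½*(-4) = 2)
L = -46980 (L = (2 + 160)*(-290) = 162*(-290) = -46980)
(-79851 - 1*143085) - L = (-79851 - 1*143085) - 1*(-46980) = (-79851 - 143085) + 46980 = -222936 + 46980 = -175956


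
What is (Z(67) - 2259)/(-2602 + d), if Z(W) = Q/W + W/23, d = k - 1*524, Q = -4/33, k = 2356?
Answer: 57364441/19578405 ≈ 2.9300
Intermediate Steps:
Q = -4/33 (Q = -4*1/33 = -4/33 ≈ -0.12121)
d = 1832 (d = 2356 - 1*524 = 2356 - 524 = 1832)
Z(W) = -4/(33*W) + W/23
(Z(67) - 2259)/(-2602 + d) = ((-4/33/67 + (1/23)*67) - 2259)/(-2602 + 1832) = ((-4/33*1/67 + 67/23) - 2259)/(-770) = ((-4/2211 + 67/23) - 2259)*(-1/770) = (148045/50853 - 2259)*(-1/770) = -114728882/50853*(-1/770) = 57364441/19578405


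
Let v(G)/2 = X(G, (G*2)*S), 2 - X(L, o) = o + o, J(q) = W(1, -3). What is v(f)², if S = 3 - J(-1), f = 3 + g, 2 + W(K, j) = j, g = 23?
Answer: 2755600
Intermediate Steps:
W(K, j) = -2 + j
J(q) = -5 (J(q) = -2 - 3 = -5)
f = 26 (f = 3 + 23 = 26)
S = 8 (S = 3 - 1*(-5) = 3 + 5 = 8)
X(L, o) = 2 - 2*o (X(L, o) = 2 - (o + o) = 2 - 2*o)
v(G) = 4 - 64*G (v(G) = 2*(2 - 2*G*2*8) = 2*(2 - 2*2*G*8) = 2*(2 - 32*G) = 4 - 64*G)
v(f)² = (4 - 64*26)² = (4 - 1664)² = (-1660)² = 2755600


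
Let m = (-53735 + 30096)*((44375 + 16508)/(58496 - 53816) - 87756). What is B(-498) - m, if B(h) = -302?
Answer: -9707054113243/4680 ≈ -2.0742e+9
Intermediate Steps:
m = 9707052699883/4680 (m = -23639*(60883/4680 - 87756) = -23639*(-410637197/4680) = 9707052699883/4680 ≈ 2.0742e+9)
B(-498) - m = -302 - 1*9707052699883/4680 = -302 - 9707052699883/4680 = -9707054113243/4680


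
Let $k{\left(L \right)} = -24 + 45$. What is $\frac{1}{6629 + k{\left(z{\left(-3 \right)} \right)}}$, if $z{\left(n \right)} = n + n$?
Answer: $\frac{1}{6650} \approx 0.00015038$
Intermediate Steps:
$z{\left(n \right)} = 2 n$
$k{\left(L \right)} = 21$
$\frac{1}{6629 + k{\left(z{\left(-3 \right)} \right)}} = \frac{1}{6629 + 21} = \frac{1}{6650}$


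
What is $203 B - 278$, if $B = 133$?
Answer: $26721$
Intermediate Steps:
$203 B - 278 = 203 \cdot 133 - 278 = 26999 - 278 = 26721$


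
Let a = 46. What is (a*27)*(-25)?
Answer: -31050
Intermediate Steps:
(a*27)*(-25) = (46*27)*(-25) = 1242*(-25) = -31050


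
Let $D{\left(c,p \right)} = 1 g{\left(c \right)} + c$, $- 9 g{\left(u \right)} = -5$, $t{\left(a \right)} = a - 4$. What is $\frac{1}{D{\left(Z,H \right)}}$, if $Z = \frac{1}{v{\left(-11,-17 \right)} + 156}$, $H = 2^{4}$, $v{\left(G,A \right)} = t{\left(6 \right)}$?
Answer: $\frac{1422}{799} \approx 1.7797$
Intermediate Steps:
$t{\left(a \right)} = -4 + a$
$v{\left(G,A \right)} = 2$ ($v{\left(G,A \right)} = -4 + 6 = 2$)
$g{\left(u \right)} = \frac{5}{9}$ ($g{\left(u \right)} = \left(- \frac{1}{9}\right) \left(-5\right) = \frac{5}{9}$)
$H = 16$
$Z = \frac{1}{158}$ ($Z = \frac{1}{2 + 156} = \frac{1}{158} \approx 0.0063291$)
$D{\left(c,p \right)} = \frac{5}{9} + c$ ($D{\left(c,p \right)} = 1 \cdot \frac{5}{9} + c = \frac{5}{9} + c$)
$\frac{1}{D{\left(Z,H \right)}} = \frac{1}{\frac{5}{9} + \frac{1}{158}} = \frac{1}{\frac{799}{1422}} = \frac{1422}{799}$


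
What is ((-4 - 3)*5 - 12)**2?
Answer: 2209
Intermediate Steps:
((-4 - 3)*5 - 12)**2 = (-7*5 - 12)**2 = (-35 - 12)**2 = (-47)**2 = 2209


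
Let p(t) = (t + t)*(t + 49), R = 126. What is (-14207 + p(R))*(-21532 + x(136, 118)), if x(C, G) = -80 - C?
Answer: -650112964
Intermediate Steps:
p(t) = 2*t*(49 + t) (p(t) = (2*t)*(49 + t) = 2*t*(49 + t))
(-14207 + p(R))*(-21532 + x(136, 118)) = (-14207 + 2*126*(49 + 126))*(-21532 + (-80 - 1*136)) = (-14207 + 2*126*175)*(-21532 + (-80 - 136)) = (-14207 + 44100)*(-21532 - 216) = 29893*(-21748) = -650112964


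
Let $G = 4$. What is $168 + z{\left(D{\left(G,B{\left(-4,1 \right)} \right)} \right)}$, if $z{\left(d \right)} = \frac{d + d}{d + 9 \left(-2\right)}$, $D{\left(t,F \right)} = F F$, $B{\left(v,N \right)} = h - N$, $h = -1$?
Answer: $\frac{1172}{7} \approx 167.43$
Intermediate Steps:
$B{\left(v,N \right)} = -1 - N$
$D{\left(t,F \right)} = F^{2}$
$z{\left(d \right)} = \frac{2 d}{-18 + d}$ ($z{\left(d \right)} = \frac{2 d}{d - 18} = \frac{2 d}{-18 + d}$)
$168 + z{\left(D{\left(G,B{\left(-4,1 \right)} \right)} \right)} = 168 + \frac{2 \left(-1 - 1\right)^{2}}{-18 + \left(-1 - 1\right)^{2}} = 168 + \frac{2 \left(-2\right)^{2}}{-18 + \left(-2\right)^{2}} = 168 + 2 \cdot 4 \frac{1}{-18 + 4} = 168 + 2 \cdot 4 \frac{1}{-14} = 168 + 2 \cdot 4 \left(- \frac{1}{14}\right) = 168 - \frac{4}{7} = \frac{1172}{7}$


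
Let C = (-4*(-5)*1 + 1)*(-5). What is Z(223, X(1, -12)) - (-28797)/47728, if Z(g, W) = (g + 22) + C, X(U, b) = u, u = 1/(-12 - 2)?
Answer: 6710717/47728 ≈ 140.60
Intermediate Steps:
C = -105 (C = (20*1 + 1)*(-5) = (20 + 1)*(-5) = 21*(-5) = -105)
u = -1/14 (u = 1/(-14) = -1/14 ≈ -0.071429)
X(U, b) = -1/14
Z(g, W) = -83 + g (Z(g, W) = (g + 22) - 105 = (22 + g) - 105 = -83 + g)
Z(223, X(1, -12)) - (-28797)/47728 = (-83 + 223) - (-28797)/47728 = 140 - (-28797)/47728 = 140 - 1*(-28797/47728) = 140 + 28797/47728 = 6710717/47728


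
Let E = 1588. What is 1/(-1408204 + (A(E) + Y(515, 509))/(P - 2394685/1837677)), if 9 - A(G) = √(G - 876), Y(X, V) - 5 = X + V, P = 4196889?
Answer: -20941058898742883906713947284932/29489282900266052994111936794065998967 + 7086563976177656868*√178/29489282900266052994111936794065998967 ≈ -7.1012e-7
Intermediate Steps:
Y(X, V) = 5 + V + X (Y(X, V) = 5 + (X + V) = 5 + (V + X) = 5 + V + X)
A(G) = 9 - √(-876 + G) (A(G) = 9 - √(G - 876) = 9 - √(-876 + G))
1/(-1408204 + (A(E) + Y(515, 509))/(P - 2394685/1837677)) = 1/(-1408204 + ((9 - √(-876 + 1588)) + (5 + 509 + 515))/(4196889 - 2394685/1837677)) = 1/(-1408204 + ((9 - √712) + 1029)/(4196889 - 2394685*1/1837677)) = 1/(-1408204 + ((9 - 2*√178) + 1029)/(4196889 - 2394685/1837677)) = 1/(-1408204 + ((9 - 2*√178) + 1029)/(7712523992168/1837677)) = 1/(-1408204 + (1038 - 2*√178)*(1837677/7712523992168)) = 1/(-1408204 + (953754363/3856261996084 - 1837677*√178/3856261996084)) = 1/(-5430403566979718773/3856261996084 - 1837677*√178/3856261996084)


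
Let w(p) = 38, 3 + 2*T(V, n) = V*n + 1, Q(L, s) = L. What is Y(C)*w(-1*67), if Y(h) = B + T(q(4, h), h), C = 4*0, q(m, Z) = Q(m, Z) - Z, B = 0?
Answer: -38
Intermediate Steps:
q(m, Z) = m - Z
C = 0
T(V, n) = -1 + V*n/2 (T(V, n) = -3/2 + (V*n + 1)/2 = -3/2 + (1 + V*n)/2 = -3/2 + (½ + V*n/2) = -1 + V*n/2)
Y(h) = -1 + h*(4 - h)/2 (Y(h) = 0 + (-1 + (4 - h)*h/2) = 0 + (-1 + h*(4 - h)/2) = -1 + h*(4 - h)/2)
Y(C)*w(-1*67) = (-1 - ½*0*(-4 + 0))*38 = (-1 - ½*0*(-4))*38 = (-1 + 0)*38 = -1*38 = -38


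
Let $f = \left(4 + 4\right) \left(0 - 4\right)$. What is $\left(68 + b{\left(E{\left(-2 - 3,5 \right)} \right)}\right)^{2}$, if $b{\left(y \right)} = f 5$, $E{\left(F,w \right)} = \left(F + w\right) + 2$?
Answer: $8464$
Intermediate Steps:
$f = -32$ ($f = 8 \left(-4\right) = -32$)
$E{\left(F,w \right)} = 2 + F + w$
$b{\left(y \right)} = -160$ ($b{\left(y \right)} = \left(-32\right) 5 = -160$)
$\left(68 + b{\left(E{\left(-2 - 3,5 \right)} \right)}\right)^{2} = \left(68 - 160\right)^{2} = \left(-92\right)^{2} = 8464$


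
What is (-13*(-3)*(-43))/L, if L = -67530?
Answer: 559/22510 ≈ 0.024833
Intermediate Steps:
(-13*(-3)*(-43))/L = (-13*(-3)*(-43))/(-67530) = (39*(-43))*(-1/67530) = -1677*(-1/67530) = 559/22510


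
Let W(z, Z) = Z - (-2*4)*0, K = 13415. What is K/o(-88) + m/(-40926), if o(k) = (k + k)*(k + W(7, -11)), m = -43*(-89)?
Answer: 80390107/118849104 ≈ 0.67640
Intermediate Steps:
m = 3827
W(z, Z) = Z (W(z, Z) = Z - (-8)*0 = Z - 1*0 = Z + 0 = Z)
o(k) = 2*k*(-11 + k) (o(k) = (k + k)*(k - 11) = (2*k)*(-11 + k) = 2*k*(-11 + k))
K/o(-88) + m/(-40926) = 13415/((2*(-88)*(-11 - 88))) + 3827/(-40926) = 13415/((2*(-88)*(-99))) + 3827*(-1/40926) = 13415/17424 - 3827/40926 = 80390107/118849104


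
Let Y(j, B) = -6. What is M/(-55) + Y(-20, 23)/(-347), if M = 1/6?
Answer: 1633/114510 ≈ 0.014261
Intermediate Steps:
M = ⅙ ≈ 0.16667
M/(-55) + Y(-20, 23)/(-347) = (⅙)/(-55) - 6/(-347) = (⅙)*(-1/55) - 6*(-1/347) = -1/330 + 6/347 = 1633/114510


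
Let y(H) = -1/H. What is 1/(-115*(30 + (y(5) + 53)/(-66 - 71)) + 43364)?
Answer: 137/5474290 ≈ 2.5026e-5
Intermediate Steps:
1/(-115*(30 + (y(5) + 53)/(-66 - 71)) + 43364) = 1/(-115*(30 + (-1/5 + 53)/(-66 - 71)) + 43364) = 1/(-115*(30 + (-1*1/5 + 53)/(-137)) + 43364) = 1/(-115*(30 + (-1/5 + 53)*(-1/137)) + 43364) = 1/(-115*(30 + (264/5)*(-1/137)) + 43364) = 1/(-115*(30 - 264/685) + 43364) = 1/(-115*20286/685 + 43364) = 1/(-466578/137 + 43364) = 1/(5474290/137) = 137/5474290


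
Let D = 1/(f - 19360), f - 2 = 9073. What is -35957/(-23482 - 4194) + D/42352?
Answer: 20939199343/16116841840 ≈ 1.2992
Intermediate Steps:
f = 9075 (f = 2 + 9073 = 9075)
D = -1/10285 (D = 1/(9075 - 19360) = 1/(-10285) = -1/10285 ≈ -9.7229e-5)
-35957/(-23482 - 4194) + D/42352 = -35957/(-23482 - 4194) - 1/10285/42352 = -35957/(-27676) - 1/10285*1/42352 = -35957*(-1/27676) - 1/435590320 = 35957/27676 - 1/435590320 = 20939199343/16116841840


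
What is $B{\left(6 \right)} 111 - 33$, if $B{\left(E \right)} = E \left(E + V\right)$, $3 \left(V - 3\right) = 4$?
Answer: $6849$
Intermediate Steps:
$V = \frac{13}{3}$ ($V = 3 + \frac{1}{3} \cdot 4 = 3 + \frac{4}{3} = \frac{13}{3} \approx 4.3333$)
$B{\left(E \right)} = E \left(\frac{13}{3} + E\right)$ ($B{\left(E \right)} = E \left(E + \frac{13}{3}\right) = E \left(\frac{13}{3} + E\right)$)
$B{\left(6 \right)} 111 - 33 = \frac{1}{3} \cdot 6 \left(13 + 3 \cdot 6\right) 111 - 33 = \frac{1}{3} \cdot 6 \left(13 + 18\right) 111 - 33 = \frac{1}{3} \cdot 6 \cdot 31 \cdot 111 - 33 = 62 \cdot 111 - 33 = 6882 - 33 = 6849$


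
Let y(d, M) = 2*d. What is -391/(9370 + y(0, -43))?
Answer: -391/9370 ≈ -0.041729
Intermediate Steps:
-391/(9370 + y(0, -43)) = -391/(9370 + 2*0) = -391/(9370 + 0) = -391/9370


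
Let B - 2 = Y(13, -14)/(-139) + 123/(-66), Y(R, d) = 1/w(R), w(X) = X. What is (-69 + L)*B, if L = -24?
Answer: -502107/39754 ≈ -12.630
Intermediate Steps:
Y(R, d) = 1/R
B = 5399/39754 (B = 2 + (1/(13*(-139)) + 123/(-66)) = 2 + ((1/13)*(-1/139) + 123*(-1/66)) = 2 + (-1/1807 - 41/22) = 2 - 74109/39754 = 5399/39754 ≈ 0.13581)
(-69 + L)*B = (-69 - 24)*(5399/39754) = -93*5399/39754 = -502107/39754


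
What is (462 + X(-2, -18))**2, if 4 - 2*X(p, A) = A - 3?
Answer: 900601/4 ≈ 2.2515e+5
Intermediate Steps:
X(p, A) = 7/2 - A/2 (X(p, A) = 2 - (A - 3)/2 = 2 - (-3 + A)/2 = 2 + (3/2 - A/2) = 7/2 - A/2)
(462 + X(-2, -18))**2 = (462 + (7/2 - 1/2*(-18)))**2 = (462 + (7/2 + 9))**2 = (462 + 25/2)**2 = (949/2)**2 = 900601/4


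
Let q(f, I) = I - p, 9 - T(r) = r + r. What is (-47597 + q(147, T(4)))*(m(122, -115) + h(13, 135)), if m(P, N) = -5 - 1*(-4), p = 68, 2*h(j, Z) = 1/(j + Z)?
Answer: 1757610/37 ≈ 47503.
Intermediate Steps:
h(j, Z) = 1/(2*(Z + j)) (h(j, Z) = 1/(2*(j + Z)) = 1/(2*(Z + j)))
T(r) = 9 - 2*r (T(r) = 9 - (r + r) = 9 - 2*r)
m(P, N) = -1 (m(P, N) = -5 + 4 = -1)
q(f, I) = -68 + I (q(f, I) = I - 1*68 = I - 68 = -68 + I)
(-47597 + q(147, T(4)))*(m(122, -115) + h(13, 135)) = (-47597 + (-68 + (9 - 2*4)))*(-1 + 1/(2*(135 + 13))) = (-47597 + (-68 + (9 - 8)))*(-1 + (1/2)/148) = (-47597 + (-68 + 1))*(-1 + (1/2)*(1/148)) = (-47597 - 67)*(-1 + 1/296) = -47664*(-295/296) = 1757610/37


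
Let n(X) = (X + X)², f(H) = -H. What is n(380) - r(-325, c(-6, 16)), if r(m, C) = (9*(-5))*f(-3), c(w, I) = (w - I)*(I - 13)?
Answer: 577735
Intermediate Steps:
c(w, I) = (-13 + I)*(w - I) (c(w, I) = (w - I)*(-13 + I) = (-13 + I)*(w - I))
r(m, C) = -135 (r(m, C) = (9*(-5))*(-1*(-3)) = -45*3 = -135)
n(X) = 4*X² (n(X) = (2*X)² = 4*X²)
n(380) - r(-325, c(-6, 16)) = 4*380² - 1*(-135) = 4*144400 + 135 = 577600 + 135 = 577735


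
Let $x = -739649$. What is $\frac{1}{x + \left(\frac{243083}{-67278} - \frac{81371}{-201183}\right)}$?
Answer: $- \frac{4511729958}{3337111028267759} \approx -1.352 \cdot 10^{-6}$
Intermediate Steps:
$\frac{1}{x + \left(\frac{243083}{-67278} - \frac{81371}{-201183}\right)} = \frac{1}{-739649 + \left(\frac{243083}{-67278} - \frac{81371}{-201183}\right)} = \frac{1}{-739649 + \left(243083 \left(- \frac{1}{67278}\right) - - \frac{81371}{201183}\right)} = \frac{1}{-739649 + \left(- \frac{243083}{67278} + \frac{81371}{201183}\right)} = \frac{1}{-739649 - \frac{14476563017}{4511729958}} = \frac{1}{- \frac{3337111028267759}{4511729958}} = - \frac{4511729958}{3337111028267759}$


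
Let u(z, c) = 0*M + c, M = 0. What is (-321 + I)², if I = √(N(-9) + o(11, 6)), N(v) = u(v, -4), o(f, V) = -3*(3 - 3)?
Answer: 103037 - 1284*I ≈ 1.0304e+5 - 1284.0*I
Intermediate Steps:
o(f, V) = 0 (o(f, V) = -3*0 = 0)
u(z, c) = c (u(z, c) = 0*0 + c = 0 + c = c)
N(v) = -4
I = 2*I (I = √(-4 + 0) = √(-4) = 2*I ≈ 2.0*I)
(-321 + I)² = (-321 + 2*I)²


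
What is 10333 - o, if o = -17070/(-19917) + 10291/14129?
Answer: 969111803564/93802431 ≈ 10331.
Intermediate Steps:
o = 148715959/93802431 (o = -17070*(-1/19917) + 10291*(1/14129) = 5690/6639 + 10291/14129 = 148715959/93802431 ≈ 1.5854)
10333 - o = 10333 - 1*148715959/93802431 = 10333 - 148715959/93802431 = 969111803564/93802431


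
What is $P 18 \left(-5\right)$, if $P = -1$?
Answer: $90$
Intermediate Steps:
$P 18 \left(-5\right) = - 18 \left(-5\right) = \left(-1\right) \left(-90\right) = 90$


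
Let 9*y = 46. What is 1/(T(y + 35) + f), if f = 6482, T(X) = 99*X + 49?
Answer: 1/10502 ≈ 9.5220e-5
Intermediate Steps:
y = 46/9 (y = (⅑)*46 = 46/9 ≈ 5.1111)
T(X) = 49 + 99*X
1/(T(y + 35) + f) = 1/((49 + 99*(46/9 + 35)) + 6482) = 1/((49 + 99*(361/9)) + 6482) = 1/((49 + 3971) + 6482) = 1/(4020 + 6482) = 1/10502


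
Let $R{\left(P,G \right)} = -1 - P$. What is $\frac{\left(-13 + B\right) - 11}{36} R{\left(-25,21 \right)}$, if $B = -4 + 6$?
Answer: $- \frac{44}{3} \approx -14.667$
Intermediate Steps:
$B = 2$
$\frac{\left(-13 + B\right) - 11}{36} R{\left(-25,21 \right)} = \frac{\left(-13 + 2\right) - 11}{36} \left(-1 - -25\right) = \left(-11 - 11\right) \frac{1}{36} \left(-1 + 25\right) = \left(-22\right) \frac{1}{36} \cdot 24 = \left(- \frac{11}{18}\right) 24 = - \frac{44}{3}$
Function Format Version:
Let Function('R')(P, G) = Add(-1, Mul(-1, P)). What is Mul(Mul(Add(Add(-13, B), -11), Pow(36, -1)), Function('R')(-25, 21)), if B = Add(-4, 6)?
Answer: Rational(-44, 3) ≈ -14.667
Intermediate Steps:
B = 2
Mul(Mul(Add(Add(-13, B), -11), Pow(36, -1)), Function('R')(-25, 21)) = Mul(Mul(Add(Add(-13, 2), -11), Pow(36, -1)), Add(-1, Mul(-1, -25))) = Mul(Mul(Add(-11, -11), Rational(1, 36)), Add(-1, 25)) = Mul(Mul(-22, Rational(1, 36)), 24) = Mul(Rational(-11, 18), 24) = Rational(-44, 3)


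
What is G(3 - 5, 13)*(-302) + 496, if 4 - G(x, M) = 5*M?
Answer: 18918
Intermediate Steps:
G(x, M) = 4 - 5*M
G(3 - 5, 13)*(-302) + 496 = (4 - 5*13)*(-302) + 496 = (4 - 65)*(-302) + 496 = -61*(-302) + 496 = 18422 + 496 = 18918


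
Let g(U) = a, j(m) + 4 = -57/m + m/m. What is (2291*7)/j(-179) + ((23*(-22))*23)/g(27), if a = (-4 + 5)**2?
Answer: -8456863/480 ≈ -17618.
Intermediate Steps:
a = 1 (a = 1**2 = 1)
j(m) = -3 - 57/m (j(m) = -4 + (-57/m + m/m) = -4 + (-57/m + 1) = -4 + (1 - 57/m) = -3 - 57/m)
g(U) = 1
(2291*7)/j(-179) + ((23*(-22))*23)/g(27) = (2291*7)/(-3 - 57/(-179)) + ((23*(-22))*23)/1 = 16037/(-3 - 57*(-1/179)) - 506*23*1 = 16037/(-3 + 57/179) - 11638*1 = 16037/(-480/179) - 11638 = 16037*(-179/480) - 11638 = -2870623/480 - 11638 = -8456863/480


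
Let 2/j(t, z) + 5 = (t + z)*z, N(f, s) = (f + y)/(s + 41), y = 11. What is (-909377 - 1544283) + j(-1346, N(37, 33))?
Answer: -2948114204958/1201517 ≈ -2.4537e+6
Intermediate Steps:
N(f, s) = (11 + f)/(41 + s) (N(f, s) = (f + 11)/(s + 41) = (11 + f)/(41 + s))
j(t, z) = 2/(-5 + z*(t + z)) (j(t, z) = 2/(-5 + (t + z)*z) = 2/(-5 + z*(t + z)))
(-909377 - 1544283) + j(-1346, N(37, 33)) = (-909377 - 1544283) + 2/(-5 + ((11 + 37)/(41 + 33))² - 1346*(11 + 37)/(41 + 33)) = -2453660 + 2/(-5 + (48/74)² - 1346*48/74) = -2453660 + 2/(-5 + ((1/74)*48)² - 673*48/37) = -2453660 + 2/(-5 + (24/37)² - 1346*24/37) = -2453660 + 2/(-5 + 576/1369 - 32304/37) = -2453660 + 2/(-1201517/1369) = -2453660 + 2*(-1369/1201517) = -2453660 - 2738/1201517 = -2948114204958/1201517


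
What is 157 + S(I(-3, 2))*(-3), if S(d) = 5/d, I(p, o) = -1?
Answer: 172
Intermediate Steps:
157 + S(I(-3, 2))*(-3) = 157 + (5/(-1))*(-3) = 157 + (5*(-1))*(-3) = 157 - 5*(-3) = 157 + 15 = 172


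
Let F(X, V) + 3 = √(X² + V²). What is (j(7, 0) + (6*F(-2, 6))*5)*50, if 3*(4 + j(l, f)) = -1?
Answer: -14150/3 + 3000*√10 ≈ 4770.2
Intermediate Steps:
j(l, f) = -13/3 (j(l, f) = -4 + (⅓)*(-1) = -4 - ⅓ = -13/3)
F(X, V) = -3 + √(V² + X²) (F(X, V) = -3 + √(X² + V²) = -3 + √(V² + X²))
(j(7, 0) + (6*F(-2, 6))*5)*50 = (-13/3 + (6*(-3 + √(6² + (-2)²)))*5)*50 = (-13/3 + (6*(-3 + √(36 + 4)))*5)*50 = (-13/3 + (6*(-3 + √40))*5)*50 = (-13/3 + (6*(-3 + 2*√10))*5)*50 = (-13/3 + (-18 + 12*√10)*5)*50 = (-13/3 + (-90 + 60*√10))*50 = (-283/3 + 60*√10)*50 = -14150/3 + 3000*√10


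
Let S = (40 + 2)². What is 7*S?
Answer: 12348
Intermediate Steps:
S = 1764 (S = 42² = 1764)
7*S = 7*1764 = 12348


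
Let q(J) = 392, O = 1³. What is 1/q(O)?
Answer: 1/392 ≈ 0.0025510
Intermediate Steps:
O = 1
1/q(O) = 1/392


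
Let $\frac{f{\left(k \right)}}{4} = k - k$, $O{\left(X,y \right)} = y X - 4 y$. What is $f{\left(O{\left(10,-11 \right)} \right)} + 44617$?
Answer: $44617$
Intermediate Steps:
$O{\left(X,y \right)} = - 4 y + X y$ ($O{\left(X,y \right)} = X y - 4 y = - 4 y + X y$)
$f{\left(k \right)} = 0$ ($f{\left(k \right)} = 4 \left(k - k\right) = 4 \cdot 0 = 0$)
$f{\left(O{\left(10,-11 \right)} \right)} + 44617 = 0 + 44617 = 44617$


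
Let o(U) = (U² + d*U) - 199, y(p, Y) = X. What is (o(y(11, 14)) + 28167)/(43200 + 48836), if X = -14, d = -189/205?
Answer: 152007/496510 ≈ 0.30615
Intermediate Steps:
d = -189/205 (d = -189*1/205 = -189/205 ≈ -0.92195)
y(p, Y) = -14
o(U) = -199 + U² - 189*U/205 (o(U) = (U² - 189*U/205) - 199 = -199 + U² - 189*U/205)
(o(y(11, 14)) + 28167)/(43200 + 48836) = ((-199 + (-14)² - 189/205*(-14)) + 28167)/(43200 + 48836) = ((-199 + 196 + 2646/205) + 28167)/92036 = (2031/205 + 28167)*(1/92036) = (5776266/205)*(1/92036) = 152007/496510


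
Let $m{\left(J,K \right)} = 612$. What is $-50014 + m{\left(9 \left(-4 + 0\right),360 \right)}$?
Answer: $-49402$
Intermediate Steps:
$-50014 + m{\left(9 \left(-4 + 0\right),360 \right)} = -50014 + 612 = -49402$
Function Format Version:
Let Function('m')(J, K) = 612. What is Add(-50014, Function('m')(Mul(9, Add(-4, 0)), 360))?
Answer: -49402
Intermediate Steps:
Add(-50014, Function('m')(Mul(9, Add(-4, 0)), 360)) = Add(-50014, 612) = -49402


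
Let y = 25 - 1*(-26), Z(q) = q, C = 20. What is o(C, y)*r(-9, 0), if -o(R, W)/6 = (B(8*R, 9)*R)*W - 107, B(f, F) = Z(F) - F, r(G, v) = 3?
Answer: 1926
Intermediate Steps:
B(f, F) = 0 (B(f, F) = F - F = 0)
y = 51 (y = 25 + 26 = 51)
o(R, W) = 642 (o(R, W) = -6*((0*R)*W - 107) = -6*(0*W - 107) = -6*(0 - 107) = -6*(-107) = 642)
o(C, y)*r(-9, 0) = 642*3 = 1926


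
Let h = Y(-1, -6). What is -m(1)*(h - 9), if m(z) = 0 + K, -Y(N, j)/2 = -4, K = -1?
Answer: -1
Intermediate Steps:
Y(N, j) = 8 (Y(N, j) = -2*(-4) = 8)
h = 8
m(z) = -1 (m(z) = 0 - 1 = -1)
-m(1)*(h - 9) = -(-1)*(8 - 9) = -(-1)*(-1) = -1*1 = -1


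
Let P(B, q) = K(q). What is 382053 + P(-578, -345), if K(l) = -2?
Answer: 382051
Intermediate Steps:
P(B, q) = -2
382053 + P(-578, -345) = 382053 - 2 = 382051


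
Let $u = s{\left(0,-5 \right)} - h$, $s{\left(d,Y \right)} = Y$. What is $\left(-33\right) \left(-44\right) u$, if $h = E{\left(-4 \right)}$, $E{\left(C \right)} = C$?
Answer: $-1452$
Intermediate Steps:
$h = -4$
$u = -1$ ($u = -5 - -4 = -5 + 4 = -1$)
$\left(-33\right) \left(-44\right) u = \left(-33\right) \left(-44\right) \left(-1\right) = 1452 \left(-1\right) = -1452$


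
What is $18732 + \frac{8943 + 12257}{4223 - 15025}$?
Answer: $\frac{101160932}{5401} \approx 18730.0$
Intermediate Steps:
$18732 + \frac{8943 + 12257}{4223 - 15025} = 18732 + \frac{21200}{-10802} = 18732 + 21200 \left(- \frac{1}{10802}\right) = 18732 - \frac{10600}{5401} = \frac{101160932}{5401}$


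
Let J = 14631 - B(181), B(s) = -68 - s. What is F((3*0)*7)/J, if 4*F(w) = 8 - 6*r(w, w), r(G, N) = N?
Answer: 1/7440 ≈ 0.00013441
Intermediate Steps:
F(w) = 2 - 3*w/2 (F(w) = (8 - 6*w)/4 = 2 - 3*w/2)
J = 14880 (J = 14631 - (-68 - 1*181) = 14631 - (-68 - 181) = 14631 - 1*(-249) = 14631 + 249 = 14880)
F((3*0)*7)/J = (2 - 3*3*0*7/2)/14880 = (2 - 0*7)*(1/14880) = (2 - 3/2*0)*(1/14880) = (2 + 0)*(1/14880) = 2*(1/14880) = 1/7440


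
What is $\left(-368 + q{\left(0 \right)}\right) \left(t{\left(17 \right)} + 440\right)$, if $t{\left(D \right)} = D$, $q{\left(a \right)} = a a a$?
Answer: $-168176$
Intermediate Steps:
$q{\left(a \right)} = a^{3}$ ($q{\left(a \right)} = a^{2} a = a^{3}$)
$\left(-368 + q{\left(0 \right)}\right) \left(t{\left(17 \right)} + 440\right) = \left(-368 + 0^{3}\right) \left(17 + 440\right) = \left(-368 + 0\right) 457 = \left(-368\right) 457 = -168176$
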